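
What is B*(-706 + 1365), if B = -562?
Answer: -370358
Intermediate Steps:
B*(-706 + 1365) = -562*(-706 + 1365) = -562*659 = -370358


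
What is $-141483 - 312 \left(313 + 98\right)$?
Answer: $-269715$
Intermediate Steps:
$-141483 - 312 \left(313 + 98\right) = -141483 - 128232 = -269715$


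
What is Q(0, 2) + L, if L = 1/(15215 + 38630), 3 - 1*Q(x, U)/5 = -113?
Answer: 31230101/53845 ≈ 580.00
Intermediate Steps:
Q(x, U) = 580 (Q(x, U) = 15 - 5*(-113) = 15 + 565 = 580)
L = 1/53845 ≈ 1.8572e-5
Q(0, 2) + L = 580 + 1/53845 = 31230101/53845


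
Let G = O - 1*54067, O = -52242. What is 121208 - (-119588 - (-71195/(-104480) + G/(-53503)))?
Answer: 269212595337729/1117998688 ≈ 2.4080e+5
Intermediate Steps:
G = -106309 (G = -52242 - 1*54067 = -52242 - 54067 = -106309)
121208 - (-119588 - (-71195/(-104480) + G/(-53503))) = 121208 - (-119588 - (-71195/(-104480) - 106309/(-53503))) = 121208 - (-119588 - (-71195*(-1/104480) - 106309*(-1/53503))) = 121208 - (-119588 - (14239/20896 + 106309/53503)) = 121208 - (-119588 - 1*2983262081/1117998688) = 121208 - (-119588 - 2983262081/1117998688) = 121208 - 1*(-133702210362625/1117998688) = 121208 + 133702210362625/1117998688 = 269212595337729/1117998688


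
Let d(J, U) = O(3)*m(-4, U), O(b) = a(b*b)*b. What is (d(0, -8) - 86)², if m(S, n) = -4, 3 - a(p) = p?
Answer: 196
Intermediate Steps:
a(p) = 3 - p
O(b) = b*(3 - b²) (O(b) = (3 - b*b)*b = (3 - b²)*b = b*(3 - b²))
d(J, U) = 72 (d(J, U) = (3*(3 - 1*3²))*(-4) = (3*(3 - 1*9))*(-4) = (3*(3 - 9))*(-4) = (3*(-6))*(-4) = -18*(-4) = 72)
(d(0, -8) - 86)² = (72 - 86)² = (-14)² = 196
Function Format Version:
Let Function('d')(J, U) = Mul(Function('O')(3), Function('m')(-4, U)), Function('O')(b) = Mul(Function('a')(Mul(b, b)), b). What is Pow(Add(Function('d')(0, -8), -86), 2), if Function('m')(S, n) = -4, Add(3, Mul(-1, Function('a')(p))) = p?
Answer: 196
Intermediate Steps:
Function('a')(p) = Add(3, Mul(-1, p))
Function('O')(b) = Mul(b, Add(3, Mul(-1, Pow(b, 2)))) (Function('O')(b) = Mul(Add(3, Mul(-1, Mul(b, b))), b) = Mul(Add(3, Mul(-1, Pow(b, 2))), b) = Mul(b, Add(3, Mul(-1, Pow(b, 2)))))
Function('d')(J, U) = 72 (Function('d')(J, U) = Mul(Mul(3, Add(3, Mul(-1, Pow(3, 2)))), -4) = Mul(Mul(3, Add(3, Mul(-1, 9))), -4) = Mul(Mul(3, Add(3, -9)), -4) = Mul(Mul(3, -6), -4) = Mul(-18, -4) = 72)
Pow(Add(Function('d')(0, -8), -86), 2) = Pow(Add(72, -86), 2) = Pow(-14, 2) = 196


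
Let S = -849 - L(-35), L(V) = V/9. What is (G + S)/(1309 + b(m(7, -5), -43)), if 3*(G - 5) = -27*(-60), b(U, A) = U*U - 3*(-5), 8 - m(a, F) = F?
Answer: -2701/13437 ≈ -0.20101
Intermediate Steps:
m(a, F) = 8 - F
L(V) = V/9 (L(V) = V*(1/9) = V/9)
b(U, A) = 15 + U**2 (b(U, A) = U**2 + 15 = 15 + U**2)
G = 545 (G = 5 + (-27*(-60))/3 = 5 + (1/3)*1620 = 5 + 540 = 545)
S = -7606/9 (S = -849 - (-35)/9 = -849 - 1*(-35/9) = -849 + 35/9 = -7606/9 ≈ -845.11)
(G + S)/(1309 + b(m(7, -5), -43)) = (545 - 7606/9)/(1309 + (15 + (8 - 1*(-5))**2)) = -2701/(9*(1309 + (15 + (8 + 5)**2))) = -2701/(9*(1309 + (15 + 13**2))) = -2701/(9*(1309 + (15 + 169))) = -2701/(9*(1309 + 184)) = -2701/9/1493 = -2701/9*1/1493 = -2701/13437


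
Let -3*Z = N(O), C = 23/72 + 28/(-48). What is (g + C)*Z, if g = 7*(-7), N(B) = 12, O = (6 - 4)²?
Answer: 3547/18 ≈ 197.06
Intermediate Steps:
C = -19/72 (C = 23*(1/72) + 28*(-1/48) = 23/72 - 7/12 = -19/72 ≈ -0.26389)
O = 4 (O = 2² = 4)
Z = -4 (Z = -⅓*12 = -4)
g = -49
(g + C)*Z = (-49 - 19/72)*(-4) = -3547/72*(-4) = 3547/18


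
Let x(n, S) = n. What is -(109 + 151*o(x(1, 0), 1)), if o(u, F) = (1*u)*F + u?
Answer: -411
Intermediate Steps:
o(u, F) = u + F*u (o(u, F) = u*F + u = F*u + u = u + F*u)
-(109 + 151*o(x(1, 0), 1)) = -(109 + 151*(1*(1 + 1))) = -(109 + 151*(1*2)) = -(109 + 151*2) = -(109 + 302) = -1*411 = -411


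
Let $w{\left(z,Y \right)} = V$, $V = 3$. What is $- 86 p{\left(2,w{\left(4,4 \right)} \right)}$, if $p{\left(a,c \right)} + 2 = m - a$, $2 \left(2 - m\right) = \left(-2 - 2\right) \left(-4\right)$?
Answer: $860$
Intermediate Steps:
$w{\left(z,Y \right)} = 3$
$m = -6$ ($m = 2 - \frac{\left(-2 - 2\right) \left(-4\right)}{2} = 2 - \frac{\left(-4\right) \left(-4\right)}{2} = 2 - 8 = -6$)
$p{\left(a,c \right)} = -8 - a$ ($p{\left(a,c \right)} = -2 - \left(6 + a\right) = -8 - a$)
$- 86 p{\left(2,w{\left(4,4 \right)} \right)} = - 86 \left(-8 - 2\right) = \left(-86\right) \left(-10\right) = 860$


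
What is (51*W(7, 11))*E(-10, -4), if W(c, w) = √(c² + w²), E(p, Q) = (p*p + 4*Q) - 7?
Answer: 3927*√170 ≈ 51202.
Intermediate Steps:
E(p, Q) = -7 + p² + 4*Q (E(p, Q) = (p² + 4*Q) - 7 = -7 + p² + 4*Q)
(51*W(7, 11))*E(-10, -4) = (51*√(7² + 11²))*(-7 + (-10)² + 4*(-4)) = (51*√(49 + 121))*(-7 + 100 - 16) = (51*√170)*77 = 3927*√170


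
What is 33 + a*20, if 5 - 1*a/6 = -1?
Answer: 753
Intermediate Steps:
a = 36 (a = 30 - 6*(-1) = 30 + 6 = 36)
33 + a*20 = 33 + 36*20 = 33 + 720 = 753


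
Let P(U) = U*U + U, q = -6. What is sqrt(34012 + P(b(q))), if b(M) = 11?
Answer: 4*sqrt(2134) ≈ 184.78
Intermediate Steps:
P(U) = U + U**2 (P(U) = U**2 + U = U + U**2)
sqrt(34012 + P(b(q))) = sqrt(34012 + 11*(1 + 11)) = sqrt(34012 + 11*12) = sqrt(34012 + 132) = sqrt(34144) = 4*sqrt(2134)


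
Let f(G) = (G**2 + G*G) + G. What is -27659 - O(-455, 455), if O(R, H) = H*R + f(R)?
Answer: -234229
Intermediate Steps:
f(G) = G + 2*G**2 (f(G) = (G**2 + G**2) + G = 2*G**2 + G = G + 2*G**2)
O(R, H) = H*R + R*(1 + 2*R)
-27659 - O(-455, 455) = -27659 - (-455)*(1 + 455 + 2*(-455)) = -27659 - (-455)*(1 + 455 - 910) = -27659 - (-455)*(-454) = -27659 - 1*206570 = -27659 - 206570 = -234229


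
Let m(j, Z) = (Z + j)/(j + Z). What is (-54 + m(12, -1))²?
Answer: 2809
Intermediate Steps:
m(j, Z) = 1 (m(j, Z) = (Z + j)/(Z + j) = 1)
(-54 + m(12, -1))² = (-54 + 1)² = (-53)² = 2809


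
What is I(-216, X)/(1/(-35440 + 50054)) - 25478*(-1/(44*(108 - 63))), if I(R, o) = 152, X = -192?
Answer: 2199127459/990 ≈ 2.2213e+6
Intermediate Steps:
I(-216, X)/(1/(-35440 + 50054)) - 25478*(-1/(44*(108 - 63))) = 152/(1/(-35440 + 50054)) - 25478*(-1/(44*(108 - 63))) = 152/(1/14614) - 25478/(45*(-44)) = 152/(1/14614) - 25478/(-1980) = 152*14614 - 25478*(-1/1980) = 2221328 + 12739/990 = 2199127459/990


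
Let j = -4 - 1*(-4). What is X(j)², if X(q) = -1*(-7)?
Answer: 49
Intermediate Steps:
j = 0 (j = -4 + 4 = 0)
X(q) = 7
X(j)² = 7² = 49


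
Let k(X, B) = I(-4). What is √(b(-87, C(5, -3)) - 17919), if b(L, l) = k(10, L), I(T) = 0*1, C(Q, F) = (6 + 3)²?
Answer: 3*I*√1991 ≈ 133.86*I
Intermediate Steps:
C(Q, F) = 81 (C(Q, F) = 9² = 81)
I(T) = 0
k(X, B) = 0
b(L, l) = 0
√(b(-87, C(5, -3)) - 17919) = √(0 - 17919) = √(-17919) = 3*I*√1991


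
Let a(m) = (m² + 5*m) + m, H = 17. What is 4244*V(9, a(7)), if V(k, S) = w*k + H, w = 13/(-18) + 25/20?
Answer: 92307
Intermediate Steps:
w = 19/36 (w = 13*(-1/18) + 25*(1/20) = -13/18 + 5/4 = 19/36 ≈ 0.52778)
a(m) = m² + 6*m
V(k, S) = 17 + 19*k/36 (V(k, S) = 19*k/36 + 17 = 17 + 19*k/36)
4244*V(9, a(7)) = 4244*(17 + (19/36)*9) = 4244*(17 + 19/4) = 4244*(87/4) = 92307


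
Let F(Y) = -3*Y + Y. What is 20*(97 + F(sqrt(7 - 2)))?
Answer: 1940 - 40*sqrt(5) ≈ 1850.6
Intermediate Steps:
F(Y) = -2*Y
20*(97 + F(sqrt(7 - 2))) = 20*(97 - 2*sqrt(7 - 2)) = 20*(97 - 2*sqrt(5)) = 1940 - 40*sqrt(5)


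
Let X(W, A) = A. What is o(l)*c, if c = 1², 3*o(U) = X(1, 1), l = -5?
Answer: ⅓ ≈ 0.33333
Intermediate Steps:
o(U) = ⅓ (o(U) = (⅓)*1 = ⅓)
c = 1
o(l)*c = (⅓)*1 = ⅓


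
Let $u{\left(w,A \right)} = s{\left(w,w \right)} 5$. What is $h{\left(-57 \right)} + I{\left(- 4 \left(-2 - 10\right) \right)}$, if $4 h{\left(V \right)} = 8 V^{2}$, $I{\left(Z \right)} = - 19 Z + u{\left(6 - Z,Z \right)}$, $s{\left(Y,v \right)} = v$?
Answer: $5376$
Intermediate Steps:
$u{\left(w,A \right)} = 5 w$ ($u{\left(w,A \right)} = w 5 = 5 w$)
$I{\left(Z \right)} = 30 - 24 Z$ ($I{\left(Z \right)} = - 19 Z + 5 \left(6 - Z\right) = - 19 Z - \left(-30 + 5 Z\right) = 30 - 24 Z$)
$h{\left(V \right)} = 2 V^{2}$ ($h{\left(V \right)} = \frac{8 V^{2}}{4} = 2 V^{2}$)
$h{\left(-57 \right)} + I{\left(- 4 \left(-2 - 10\right) \right)} = 2 \left(-57\right)^{2} + \left(30 - 24 \left(- 4 \left(-2 - 10\right)\right)\right) = 2 \cdot 3249 + \left(30 - 24 \left(- 4 \left(-2 - 10\right)\right)\right) = 6498 + \left(30 - 24 \left(\left(-4\right) \left(-12\right)\right)\right) = 6498 + \left(30 - 1152\right) = 6498 - 1122 = 5376$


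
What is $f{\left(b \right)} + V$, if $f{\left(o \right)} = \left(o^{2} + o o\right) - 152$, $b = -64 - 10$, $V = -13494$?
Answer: $-2694$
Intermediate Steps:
$b = -74$
$f{\left(o \right)} = -152 + 2 o^{2}$ ($f{\left(o \right)} = \left(o^{2} + o^{2}\right) - 152 = 2 o^{2} - 152 = -152 + 2 o^{2}$)
$f{\left(b \right)} + V = \left(-152 + 2 \left(-74\right)^{2}\right) - 13494 = \left(-152 + 2 \cdot 5476\right) - 13494 = \left(-152 + 10952\right) - 13494 = 10800 - 13494 = -2694$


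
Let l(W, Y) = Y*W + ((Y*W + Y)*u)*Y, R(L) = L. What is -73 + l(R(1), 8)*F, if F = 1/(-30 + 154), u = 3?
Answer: -2165/31 ≈ -69.839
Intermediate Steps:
l(W, Y) = W*Y + Y*(3*Y + 3*W*Y) (l(W, Y) = Y*W + ((Y*W + Y)*3)*Y = W*Y + ((W*Y + Y)*3)*Y = W*Y + ((Y + W*Y)*3)*Y = W*Y + (3*Y + 3*W*Y)*Y = W*Y + Y*(3*Y + 3*W*Y))
F = 1/124 ≈ 0.0080645
-73 + l(R(1), 8)*F = -73 + (8*(1 + 3*8 + 3*1*8))*(1/124) = -73 + (8*(1 + 24 + 24))*(1/124) = -73 + (8*49)*(1/124) = -73 + 392*(1/124) = -73 + 98/31 = -2165/31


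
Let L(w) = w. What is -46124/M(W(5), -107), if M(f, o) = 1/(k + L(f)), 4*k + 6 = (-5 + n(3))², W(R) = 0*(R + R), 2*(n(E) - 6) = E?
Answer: -11531/4 ≈ -2882.8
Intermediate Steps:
n(E) = 6 + E/2
W(R) = 0 (W(R) = 0*(2*R) = 0)
k = 1/16 (k = -3/2 + (-5 + (6 + (½)*3))²/4 = -3/2 + (-5 + (6 + 3/2))²/4 = -3/2 + (-5 + 15/2)²/4 = -3/2 + (5/2)²/4 = -3/2 + (¼)*(25/4) = -3/2 + 25/16 = 1/16 ≈ 0.062500)
M(f, o) = 1/(1/16 + f)
-46124/M(W(5), -107) = -46124/(16/(1 + 16*0)) = -46124/(16/(1 + 0)) = -46124/(16/1) = -46124/(16*1) = -46124/16 = -46124*1/16 = -11531/4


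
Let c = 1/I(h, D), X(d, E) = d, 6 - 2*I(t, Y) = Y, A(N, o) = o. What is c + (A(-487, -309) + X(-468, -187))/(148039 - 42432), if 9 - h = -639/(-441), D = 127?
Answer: -305231/12778447 ≈ -0.023886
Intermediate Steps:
h = 370/49 (h = 9 - (-639)/(-441) = 9 - (-639)*(-1)/441 = 9 - 1*71/49 = 9 - 71/49 = 370/49 ≈ 7.5510)
I(t, Y) = 3 - Y/2
c = -2/121 (c = 1/(3 - 1/2*127) = 1/(3 - 127/2) = 1/(-121/2) = -2/121 ≈ -0.016529)
c + (A(-487, -309) + X(-468, -187))/(148039 - 42432) = -2/121 + (-309 - 468)/(148039 - 42432) = -2/121 - 777/105607 = -305231/12778447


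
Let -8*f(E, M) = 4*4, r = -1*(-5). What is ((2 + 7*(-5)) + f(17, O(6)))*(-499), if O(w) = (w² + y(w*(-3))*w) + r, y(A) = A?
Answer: 17465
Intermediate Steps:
r = 5
O(w) = 5 - 2*w² (O(w) = (w² + (w*(-3))*w) + 5 = (w² + (-3*w)*w) + 5 = (w² - 3*w²) + 5 = -2*w² + 5 = 5 - 2*w²)
f(E, M) = -2 (f(E, M) = -4/2 = -⅛*16 = -2)
((2 + 7*(-5)) + f(17, O(6)))*(-499) = ((2 + 7*(-5)) - 2)*(-499) = ((2 - 35) - 2)*(-499) = (-33 - 2)*(-499) = -35*(-499) = 17465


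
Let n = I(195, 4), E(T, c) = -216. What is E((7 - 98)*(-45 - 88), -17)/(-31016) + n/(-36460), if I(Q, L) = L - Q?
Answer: 1724927/141355420 ≈ 0.012203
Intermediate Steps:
n = -191 (n = 4 - 1*195 = 4 - 195 = -191)
E((7 - 98)*(-45 - 88), -17)/(-31016) + n/(-36460) = -216/(-31016) - 191/(-36460) = -216*(-1/31016) - 191*(-1/36460) = 27/3877 + 191/36460 = 1724927/141355420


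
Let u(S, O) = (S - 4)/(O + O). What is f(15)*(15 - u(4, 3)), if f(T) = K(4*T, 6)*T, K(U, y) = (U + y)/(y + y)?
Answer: 2475/2 ≈ 1237.5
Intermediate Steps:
u(S, O) = (-4 + S)/(2*O) (u(S, O) = (-4 + S)/((2*O)) = (-4 + S)*(1/(2*O)) = (-4 + S)/(2*O))
K(U, y) = (U + y)/(2*y) (K(U, y) = (U + y)/((2*y)) = (U + y)*(1/(2*y)) = (U + y)/(2*y))
f(T) = T*(½ + T/3) (f(T) = ((½)*(4*T + 6)/6)*T = ((½)*(⅙)*(6 + 4*T))*T = (½ + T/3)*T = T*(½ + T/3))
f(15)*(15 - u(4, 3)) = ((⅙)*15*(3 + 2*15))*(15 - (-4 + 4)/(2*3)) = ((⅙)*15*(3 + 30))*(15 - 0/(2*3)) = ((⅙)*15*33)*(15 - 1*0) = 165*(15 + 0)/2 = (165/2)*15 = 2475/2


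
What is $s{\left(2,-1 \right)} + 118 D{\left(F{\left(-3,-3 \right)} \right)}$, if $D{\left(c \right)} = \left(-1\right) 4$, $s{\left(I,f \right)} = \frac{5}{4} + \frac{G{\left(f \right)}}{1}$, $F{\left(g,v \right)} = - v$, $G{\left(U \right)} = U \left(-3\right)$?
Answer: $- \frac{1871}{4} \approx -467.75$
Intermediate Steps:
$G{\left(U \right)} = - 3 U$
$s{\left(I,f \right)} = \frac{5}{4} - 3 f$ ($s{\left(I,f \right)} = \frac{5}{4} + \frac{\left(-3\right) f}{1} = 5 \cdot \frac{1}{4} + - 3 f 1 = \frac{5}{4} - 3 f$)
$D{\left(c \right)} = -4$
$s{\left(2,-1 \right)} + 118 D{\left(F{\left(-3,-3 \right)} \right)} = \left(\frac{5}{4} - -3\right) + 118 \left(-4\right) = \left(\frac{5}{4} + 3\right) - 472 = \frac{17}{4} - 472 = - \frac{1871}{4}$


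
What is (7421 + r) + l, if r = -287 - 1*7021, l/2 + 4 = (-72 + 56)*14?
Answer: -343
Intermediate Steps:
l = -456 (l = -8 + 2*((-72 + 56)*14) = -8 + 2*(-16*14) = -8 + 2*(-224) = -8 - 448 = -456)
r = -7308 (r = -287 - 7021 = -7308)
(7421 + r) + l = (7421 - 7308) - 456 = 113 - 456 = -343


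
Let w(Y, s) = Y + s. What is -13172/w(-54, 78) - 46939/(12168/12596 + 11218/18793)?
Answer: -8485722373211/277481364 ≈ -30581.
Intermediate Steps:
-13172/w(-54, 78) - 46939/(12168/12596 + 11218/18793) = -13172/(-54 + 78) - 46939/(12168/12596 + 11218/18793) = -13172/24 - 46939/(12168*(1/12596) + 11218*(1/18793)) = -13172*1/24 - 46939/(3042/3149 + 11218/18793) = -3293/6 - 46939/92493788/59179157 = -3293/6 - 46939*59179157/92493788 = -3293/6 - 2777810450423/92493788 = -8485722373211/277481364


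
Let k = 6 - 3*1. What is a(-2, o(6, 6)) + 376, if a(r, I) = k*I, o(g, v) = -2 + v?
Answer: 388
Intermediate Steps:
k = 3 (k = 6 - 3 = 3)
a(r, I) = 3*I
a(-2, o(6, 6)) + 376 = 3*(-2 + 6) + 376 = 3*4 + 376 = 12 + 376 = 388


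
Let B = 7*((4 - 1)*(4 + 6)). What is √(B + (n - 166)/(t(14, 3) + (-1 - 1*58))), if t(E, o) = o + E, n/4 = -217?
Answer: √103467/21 ≈ 15.317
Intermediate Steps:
n = -868 (n = 4*(-217) = -868)
t(E, o) = E + o
B = 210 (B = 7*(3*10) = 7*30 = 210)
√(B + (n - 166)/(t(14, 3) + (-1 - 1*58))) = √(210 + (-868 - 166)/((14 + 3) + (-1 - 1*58))) = √(210 - 1034/(17 + (-1 - 58))) = √(210 - 1034/(17 - 59)) = √(210 - 1034/(-42)) = √(210 - 1034*(-1/42)) = √(210 + 517/21) = √(4927/21) = √103467/21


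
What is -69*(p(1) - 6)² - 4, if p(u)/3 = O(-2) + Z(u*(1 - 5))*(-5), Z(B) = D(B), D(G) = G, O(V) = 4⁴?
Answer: -46622200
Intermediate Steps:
O(V) = 256
Z(B) = B
p(u) = 768 + 60*u (p(u) = 3*(256 + (u*(1 - 5))*(-5)) = 3*(256 + (u*(-4))*(-5)) = 3*(256 - 4*u*(-5)) = 3*(256 + 20*u) = 768 + 60*u)
-69*(p(1) - 6)² - 4 = -69*((768 + 60*1) - 6)² - 4 = -69*((768 + 60) - 6)² - 4 = -69*(828 - 6)² - 4 = -69*822² - 4 = -69*675684 - 4 = -46622196 - 4 = -46622200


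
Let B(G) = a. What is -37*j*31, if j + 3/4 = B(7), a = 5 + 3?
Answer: -33263/4 ≈ -8315.8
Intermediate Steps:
a = 8
B(G) = 8
j = 29/4 (j = -3/4 + 8 = 29/4 ≈ 7.2500)
-37*j*31 = -37*29/4*31 = -1073/4*31 = -33263/4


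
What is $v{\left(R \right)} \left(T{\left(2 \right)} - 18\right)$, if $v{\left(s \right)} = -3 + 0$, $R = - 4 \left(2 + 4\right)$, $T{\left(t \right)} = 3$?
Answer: $45$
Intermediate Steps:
$R = -24$ ($R = \left(-4\right) 6 = -24$)
$v{\left(s \right)} = -3$
$v{\left(R \right)} \left(T{\left(2 \right)} - 18\right) = - 3 \left(3 - 18\right) = \left(-3\right) \left(-15\right) = 45$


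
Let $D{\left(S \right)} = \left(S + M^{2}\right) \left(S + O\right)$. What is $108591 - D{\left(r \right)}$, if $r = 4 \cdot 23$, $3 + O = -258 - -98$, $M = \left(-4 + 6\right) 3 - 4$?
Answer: $115407$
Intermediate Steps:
$M = 2$ ($M = 2 \cdot 3 - 4 = 6 - 4 = 2$)
$O = -163$ ($O = -3 - 160 = -163$)
$r = 92$
$D{\left(S \right)} = \left(-163 + S\right) \left(4 + S\right)$ ($D{\left(S \right)} = \left(S + 2^{2}\right) \left(S - 163\right) = \left(S + 4\right) \left(-163 + S\right) = \left(4 + S\right) \left(-163 + S\right) = \left(-163 + S\right) \left(4 + S\right)$)
$108591 - D{\left(r \right)} = 108591 - \left(-652 + 92^{2} - 14628\right) = 108591 - \left(-652 + 8464 - 14628\right) = 108591 - -6816 = 108591 + 6816 = 115407$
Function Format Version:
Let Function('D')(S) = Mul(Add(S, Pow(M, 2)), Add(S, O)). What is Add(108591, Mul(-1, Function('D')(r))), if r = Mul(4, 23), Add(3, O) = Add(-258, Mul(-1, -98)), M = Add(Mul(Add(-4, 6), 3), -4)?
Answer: 115407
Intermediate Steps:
M = 2 (M = Add(Mul(2, 3), -4) = Add(6, -4) = 2)
O = -163 (O = Add(-3, Add(-258, Mul(-1, -98))) = Add(-3, Add(-258, 98)) = Add(-3, -160) = -163)
r = 92
Function('D')(S) = Mul(Add(-163, S), Add(4, S)) (Function('D')(S) = Mul(Add(S, Pow(2, 2)), Add(S, -163)) = Mul(Add(S, 4), Add(-163, S)) = Mul(Add(4, S), Add(-163, S)) = Mul(Add(-163, S), Add(4, S)))
Add(108591, Mul(-1, Function('D')(r))) = Add(108591, Mul(-1, Add(-652, Pow(92, 2), Mul(-159, 92)))) = Add(108591, Mul(-1, Add(-652, 8464, -14628))) = Add(108591, Mul(-1, -6816)) = Add(108591, 6816) = 115407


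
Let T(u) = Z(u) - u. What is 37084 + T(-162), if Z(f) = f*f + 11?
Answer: 63501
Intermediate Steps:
Z(f) = 11 + f**2 (Z(f) = f**2 + 11 = 11 + f**2)
T(u) = 11 + u**2 - u (T(u) = (11 + u**2) - u = 11 + u**2 - u)
37084 + T(-162) = 37084 + (11 + (-162)**2 - 1*(-162)) = 37084 + (11 + 26244 + 162) = 37084 + 26417 = 63501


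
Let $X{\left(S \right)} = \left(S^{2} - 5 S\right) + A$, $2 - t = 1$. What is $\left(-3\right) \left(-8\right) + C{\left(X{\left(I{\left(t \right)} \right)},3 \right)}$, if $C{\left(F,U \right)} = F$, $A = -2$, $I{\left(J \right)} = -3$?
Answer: $46$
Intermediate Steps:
$t = 1$ ($t = 2 - 1 = 1$)
$X{\left(S \right)} = -2 + S^{2} - 5 S$ ($X{\left(S \right)} = \left(S^{2} - 5 S\right) - 2 = -2 + S^{2} - 5 S$)
$\left(-3\right) \left(-8\right) + C{\left(X{\left(I{\left(t \right)} \right)},3 \right)} = \left(-3\right) \left(-8\right) - \left(-13 - 9\right) = 24 + \left(-2 + 9 + 15\right) = 24 + 22 = 46$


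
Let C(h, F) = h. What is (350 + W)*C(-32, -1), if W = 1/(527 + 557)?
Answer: -3035208/271 ≈ -11200.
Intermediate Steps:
W = 1/1084 ≈ 0.00092251
(350 + W)*C(-32, -1) = (350 + 1/1084)*(-32) = (379401/1084)*(-32) = -3035208/271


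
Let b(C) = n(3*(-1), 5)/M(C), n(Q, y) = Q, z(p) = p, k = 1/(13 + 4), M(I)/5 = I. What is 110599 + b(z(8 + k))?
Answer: 75760264/685 ≈ 1.1060e+5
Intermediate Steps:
M(I) = 5*I
k = 1/17 ≈ 0.058824
b(C) = -3/(5*C) (b(C) = (3*(-1))/((5*C)) = -3/(5*C))
110599 + b(z(8 + k)) = 110599 - 3/(5*(8 + 1/17)) = 110599 - 3/(5*137/17) = 110599 - ⅗*17/137 = 110599 - 51/685 = 75760264/685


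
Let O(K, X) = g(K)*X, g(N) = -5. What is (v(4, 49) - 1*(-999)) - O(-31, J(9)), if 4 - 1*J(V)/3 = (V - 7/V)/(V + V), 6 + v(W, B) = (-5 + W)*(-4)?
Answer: 28354/27 ≈ 1050.1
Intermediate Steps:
v(W, B) = 14 - 4*W (v(W, B) = -6 + (-5 + W)*(-4) = -6 + (20 - 4*W) = 14 - 4*W)
J(V) = 12 - 3*(V - 7/V)/(2*V) (J(V) = 12 - 3*(V - 7/V)/(V + V) = 12 - 3*(V - 7/V)/(2*V))
O(K, X) = -5*X
(v(4, 49) - 1*(-999)) - O(-31, J(9)) = ((14 - 4*4) - 1*(-999)) - (-5)*(21/2 + (21/2)/9²) = ((14 - 16) + 999) - (-5)*(21/2 + (21/2)*(1/81)) = (-2 + 999) - (-5)*(21/2 + 7/54) = 997 - (-5)*287/27 = 997 - 1*(-1435/27) = 997 + 1435/27 = 28354/27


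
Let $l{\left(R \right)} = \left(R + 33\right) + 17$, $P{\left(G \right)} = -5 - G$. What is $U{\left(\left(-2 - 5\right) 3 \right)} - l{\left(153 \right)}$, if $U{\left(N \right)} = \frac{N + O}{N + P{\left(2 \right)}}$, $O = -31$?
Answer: $- \frac{1408}{7} \approx -201.14$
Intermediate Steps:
$l{\left(R \right)} = 50 + R$ ($l{\left(R \right)} = \left(33 + R\right) + 17 = 50 + R$)
$U{\left(N \right)} = \frac{-31 + N}{-7 + N}$ ($U{\left(N \right)} = \frac{N - 31}{N - 7} = \frac{-31 + N}{N - 7} = \frac{-31 + N}{-7 + N}$)
$U{\left(\left(-2 - 5\right) 3 \right)} - l{\left(153 \right)} = \frac{-31 + \left(-2 - 5\right) 3}{-7 + \left(-2 - 5\right) 3} - \left(50 + 153\right) = \frac{-31 - 21}{-7 - 21} - 203 = \frac{1}{-28} \left(-52\right) - 203 = \left(- \frac{1}{28}\right) \left(-52\right) - 203 = \frac{13}{7} - 203 = - \frac{1408}{7}$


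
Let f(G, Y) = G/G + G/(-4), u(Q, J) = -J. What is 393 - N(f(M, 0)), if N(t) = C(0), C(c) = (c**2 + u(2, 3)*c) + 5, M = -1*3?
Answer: 388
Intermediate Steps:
M = -3
f(G, Y) = 1 - G/4 (f(G, Y) = 1 + G*(-1/4) = 1 - G/4)
C(c) = 5 + c**2 - 3*c (C(c) = (c**2 + (-1*3)*c) + 5 = (c**2 - 3*c) + 5 = 5 + c**2 - 3*c)
N(t) = 5 (N(t) = 5 + 0**2 - 3*0 = 5 + 0 + 0 = 5)
393 - N(f(M, 0)) = 393 - 1*5 = 393 - 5 = 388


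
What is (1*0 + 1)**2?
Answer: 1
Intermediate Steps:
(1*0 + 1)**2 = (0 + 1)**2 = 1**2 = 1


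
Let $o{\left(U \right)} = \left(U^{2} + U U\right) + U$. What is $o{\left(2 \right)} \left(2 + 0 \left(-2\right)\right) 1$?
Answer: $20$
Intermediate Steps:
$o{\left(U \right)} = U + 2 U^{2}$ ($o{\left(U \right)} = \left(U^{2} + U^{2}\right) + U = 2 U^{2} + U = U + 2 U^{2}$)
$o{\left(2 \right)} \left(2 + 0 \left(-2\right)\right) 1 = 2 \left(1 + 2 \cdot 2\right) \left(2 + 0 \left(-2\right)\right) 1 = 2 \left(1 + 4\right) \left(2 + 0\right) 1 = 2 \cdot 5 \cdot 2 \cdot 1 = 10 \cdot 2 \cdot 1 = 20 \cdot 1 = 20$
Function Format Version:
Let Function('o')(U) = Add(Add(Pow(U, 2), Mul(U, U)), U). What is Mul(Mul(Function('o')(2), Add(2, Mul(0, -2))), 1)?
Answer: 20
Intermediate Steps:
Function('o')(U) = Add(U, Mul(2, Pow(U, 2))) (Function('o')(U) = Add(Add(Pow(U, 2), Pow(U, 2)), U) = Add(Mul(2, Pow(U, 2)), U) = Add(U, Mul(2, Pow(U, 2))))
Mul(Mul(Function('o')(2), Add(2, Mul(0, -2))), 1) = Mul(Mul(Mul(2, Add(1, Mul(2, 2))), Add(2, Mul(0, -2))), 1) = Mul(Mul(Mul(2, Add(1, 4)), Add(2, 0)), 1) = Mul(Mul(Mul(2, 5), 2), 1) = Mul(Mul(10, 2), 1) = Mul(20, 1) = 20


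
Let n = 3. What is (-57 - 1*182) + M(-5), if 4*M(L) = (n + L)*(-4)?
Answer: -237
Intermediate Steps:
M(L) = -3 - L (M(L) = ((3 + L)*(-4))/4 = (-12 - 4*L)/4 = -3 - L)
(-57 - 1*182) + M(-5) = (-57 - 1*182) + (-3 - 1*(-5)) = (-57 - 182) + (-3 + 5) = -239 + 2 = -237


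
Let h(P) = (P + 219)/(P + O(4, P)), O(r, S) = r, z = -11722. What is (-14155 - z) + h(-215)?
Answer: -513367/211 ≈ -2433.0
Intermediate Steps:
h(P) = (219 + P)/(4 + P) (h(P) = (P + 219)/(P + 4) = (219 + P)/(4 + P))
(-14155 - z) + h(-215) = (-14155 - 1*(-11722)) + (219 - 215)/(4 - 215) = (-14155 + 11722) + 4/(-211) = -2433 - 1/211*4 = -2433 - 4/211 = -513367/211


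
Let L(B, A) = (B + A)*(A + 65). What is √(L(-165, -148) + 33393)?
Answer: 2*√14843 ≈ 243.66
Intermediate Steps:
L(B, A) = (65 + A)*(A + B) (L(B, A) = (A + B)*(65 + A) = (65 + A)*(A + B))
√(L(-165, -148) + 33393) = √(((-148)² + 65*(-148) + 65*(-165) - 148*(-165)) + 33393) = √((21904 - 9620 - 10725 + 24420) + 33393) = √(25979 + 33393) = √59372 = 2*√14843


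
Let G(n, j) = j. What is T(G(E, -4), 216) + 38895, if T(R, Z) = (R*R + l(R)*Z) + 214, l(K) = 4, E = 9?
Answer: 39989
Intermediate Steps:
T(R, Z) = 214 + R² + 4*Z (T(R, Z) = (R*R + 4*Z) + 214 = (R² + 4*Z) + 214 = 214 + R² + 4*Z)
T(G(E, -4), 216) + 38895 = (214 + (-4)² + 4*216) + 38895 = (214 + 16 + 864) + 38895 = 1094 + 38895 = 39989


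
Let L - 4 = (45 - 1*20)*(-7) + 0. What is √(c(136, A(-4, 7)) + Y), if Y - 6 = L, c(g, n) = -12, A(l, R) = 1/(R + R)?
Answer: I*√177 ≈ 13.304*I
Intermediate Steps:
A(l, R) = 1/(2*R)
L = -171 (L = 4 + ((45 - 1*20)*(-7) + 0) = 4 + ((45 - 20)*(-7) + 0) = 4 + (25*(-7) + 0) = 4 + (-175 + 0) = 4 - 175 = -171)
Y = -165 (Y = 6 - 171 = -165)
√(c(136, A(-4, 7)) + Y) = √(-12 - 165) = √(-177) = I*√177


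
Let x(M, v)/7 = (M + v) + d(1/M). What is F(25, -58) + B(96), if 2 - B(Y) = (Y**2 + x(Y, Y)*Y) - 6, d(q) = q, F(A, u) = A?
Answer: -138214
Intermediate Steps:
x(M, v) = 7*M + 7*v + 7/M (x(M, v) = 7*((M + v) + 1/M) = 7*(M + v + 1/M) = 7*M + 7*v + 7/M)
B(Y) = 1 - 15*Y**2 (B(Y) = 2 - ((Y**2 + (7*(1 + Y*(Y + Y))/Y)*Y) - 6) = 2 - ((Y**2 + (7*(1 + Y*(2*Y))/Y)*Y) - 6) = 2 - ((Y**2 + (7*(1 + 2*Y**2)/Y)*Y) - 6) = 2 - ((Y**2 + (7 + 14*Y**2)) - 6) = 2 - ((7 + 15*Y**2) - 6) = 2 - (1 + 15*Y**2) = 2 + (-1 - 15*Y**2) = 1 - 15*Y**2)
F(25, -58) + B(96) = 25 + (1 - 15*96**2) = 25 + (1 - 15*9216) = 25 + (1 - 138240) = 25 - 138239 = -138214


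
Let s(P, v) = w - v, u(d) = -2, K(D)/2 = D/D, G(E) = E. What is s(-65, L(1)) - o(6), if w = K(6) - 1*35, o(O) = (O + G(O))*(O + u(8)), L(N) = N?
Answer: -82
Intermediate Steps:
K(D) = 2 (K(D) = 2*(D/D) = 2*1 = 2)
o(O) = 2*O*(-2 + O) (o(O) = (O + O)*(O - 2) = (2*O)*(-2 + O) = 2*O*(-2 + O))
w = -33 (w = 2 - 1*35 = 2 - 35 = -33)
s(P, v) = -33 - v
s(-65, L(1)) - o(6) = (-33 - 1*1) - 2*6*(-2 + 6) = (-33 - 1) - 2*6*4 = -34 - 1*48 = -34 - 48 = -82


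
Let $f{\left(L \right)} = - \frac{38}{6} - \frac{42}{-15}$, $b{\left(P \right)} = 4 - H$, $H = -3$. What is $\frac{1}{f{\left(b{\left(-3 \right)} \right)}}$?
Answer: $- \frac{15}{53} \approx -0.28302$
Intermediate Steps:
$b{\left(P \right)} = 7$ ($b{\left(P \right)} = 4 - -3 = 4 + 3 = 7$)
$f{\left(L \right)} = - \frac{53}{15}$ ($f{\left(L \right)} = \left(-38\right) \frac{1}{6} - - \frac{14}{5} = - \frac{19}{3} + \frac{14}{5} = - \frac{53}{15}$)
$\frac{1}{f{\left(b{\left(-3 \right)} \right)}} = \frac{1}{- \frac{53}{15}} = - \frac{15}{53}$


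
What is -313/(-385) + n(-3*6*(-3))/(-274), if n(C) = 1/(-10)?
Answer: 171601/210980 ≈ 0.81335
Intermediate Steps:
n(C) = -⅒
-313/(-385) + n(-3*6*(-3))/(-274) = -313/(-385) - ⅒/(-274) = -313*(-1/385) - ⅒*(-1/274) = 313/385 + 1/2740 = 171601/210980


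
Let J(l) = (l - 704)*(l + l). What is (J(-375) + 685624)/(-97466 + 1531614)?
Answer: 747437/717074 ≈ 1.0423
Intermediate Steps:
J(l) = 2*l*(-704 + l) (J(l) = (-704 + l)*(2*l) = 2*l*(-704 + l))
(J(-375) + 685624)/(-97466 + 1531614) = (2*(-375)*(-704 - 375) + 685624)/(-97466 + 1531614) = (2*(-375)*(-1079) + 685624)/1434148 = (809250 + 685624)*(1/1434148) = 1494874*(1/1434148) = 747437/717074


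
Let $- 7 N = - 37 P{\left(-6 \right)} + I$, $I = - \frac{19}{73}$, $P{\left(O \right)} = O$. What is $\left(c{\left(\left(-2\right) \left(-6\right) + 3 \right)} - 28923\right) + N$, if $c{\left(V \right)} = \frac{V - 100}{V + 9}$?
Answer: $- \frac{355143595}{12264} \approx -28958.0$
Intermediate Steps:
$I = - \frac{19}{73}$ ($I = \left(-19\right) \frac{1}{73} = - \frac{19}{73} \approx -0.26027$)
$c{\left(V \right)} = \frac{-100 + V}{9 + V}$
$N = - \frac{16187}{511}$ ($N = - \frac{\left(-37\right) \left(-6\right) - \frac{19}{73}}{7} = - \frac{222 - \frac{19}{73}}{7} = \left(- \frac{1}{7}\right) \frac{16187}{73} = - \frac{16187}{511} \approx -31.677$)
$\left(c{\left(\left(-2\right) \left(-6\right) + 3 \right)} - 28923\right) + N = \left(\frac{-100 + \left(\left(-2\right) \left(-6\right) + 3\right)}{9 + \left(\left(-2\right) \left(-6\right) + 3\right)} - 28923\right) - \frac{16187}{511} = \left(\frac{-100 + \left(12 + 3\right)}{9 + \left(12 + 3\right)} - 28923\right) - \frac{16187}{511} = \left(\frac{-100 + 15}{9 + 15} - 28923\right) - \frac{16187}{511} = \left(\frac{1}{24} \left(-85\right) - 28923\right) - \frac{16187}{511} = \left(- \frac{85}{24} - 28923\right) - \frac{16187}{511} = - \frac{694237}{24} - \frac{16187}{511} = - \frac{355143595}{12264}$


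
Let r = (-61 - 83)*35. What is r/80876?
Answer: -1260/20219 ≈ -0.062318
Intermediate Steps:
r = -5040 (r = -144*35 = -5040)
r/80876 = -5040/80876 = -5040*1/80876 = -1260/20219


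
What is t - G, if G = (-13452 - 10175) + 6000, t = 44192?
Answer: 61819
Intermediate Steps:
G = -17627 (G = -23627 + 6000 = -17627)
t - G = 44192 - 1*(-17627) = 44192 + 17627 = 61819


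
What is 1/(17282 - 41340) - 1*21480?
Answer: -516765841/24058 ≈ -21480.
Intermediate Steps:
1/(17282 - 41340) - 1*21480 = 1/(-24058) - 21480 = -1/24058 - 21480 = -516765841/24058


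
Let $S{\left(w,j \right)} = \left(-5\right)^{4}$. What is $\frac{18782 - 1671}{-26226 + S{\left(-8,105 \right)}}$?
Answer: $- \frac{17111}{25601} \approx -0.66837$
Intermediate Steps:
$S{\left(w,j \right)} = 625$
$\frac{18782 - 1671}{-26226 + S{\left(-8,105 \right)}} = \frac{18782 - 1671}{-26226 + 625} = \frac{17111}{-25601} = 17111 \left(- \frac{1}{25601}\right) = - \frac{17111}{25601}$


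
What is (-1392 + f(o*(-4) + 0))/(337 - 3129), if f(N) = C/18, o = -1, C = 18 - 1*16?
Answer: 12527/25128 ≈ 0.49853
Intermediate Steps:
C = 2 (C = 18 - 16 = 2)
f(N) = ⅑ (f(N) = 2/18 = 2*(1/18) = ⅑)
(-1392 + f(o*(-4) + 0))/(337 - 3129) = (-1392 + ⅑)/(337 - 3129) = -12527/9/(-2792) = -12527/9*(-1/2792) = 12527/25128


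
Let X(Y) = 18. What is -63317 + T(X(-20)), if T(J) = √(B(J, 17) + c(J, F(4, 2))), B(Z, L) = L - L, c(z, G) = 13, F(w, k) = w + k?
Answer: -63317 + √13 ≈ -63313.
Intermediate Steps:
F(w, k) = k + w
B(Z, L) = 0
T(J) = √13 (T(J) = √(0 + 13) = √13)
-63317 + T(X(-20)) = -63317 + √13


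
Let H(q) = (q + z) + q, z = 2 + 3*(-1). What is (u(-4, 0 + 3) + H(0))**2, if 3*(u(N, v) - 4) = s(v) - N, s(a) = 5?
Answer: 36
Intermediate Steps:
u(N, v) = 17/3 - N/3 (u(N, v) = 4 + (5 - N)/3 = 4 + (5/3 - N/3) = 17/3 - N/3)
z = -1 (z = 2 - 3 = -1)
H(q) = -1 + 2*q (H(q) = (q - 1) + q = (-1 + q) + q = -1 + 2*q)
(u(-4, 0 + 3) + H(0))**2 = ((17/3 - 1/3*(-4)) + (-1 + 2*0))**2 = ((17/3 + 4/3) + (-1 + 0))**2 = (7 - 1)**2 = 6**2 = 36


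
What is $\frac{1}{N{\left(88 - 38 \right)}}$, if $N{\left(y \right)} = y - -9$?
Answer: $\frac{1}{59} \approx 0.016949$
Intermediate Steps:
$N{\left(y \right)} = 9 + y$ ($N{\left(y \right)} = y + 9 = 9 + y$)
$\frac{1}{N{\left(88 - 38 \right)}} = \frac{1}{9 + \left(88 - 38\right)} = \frac{1}{9 + 50} = \frac{1}{59}$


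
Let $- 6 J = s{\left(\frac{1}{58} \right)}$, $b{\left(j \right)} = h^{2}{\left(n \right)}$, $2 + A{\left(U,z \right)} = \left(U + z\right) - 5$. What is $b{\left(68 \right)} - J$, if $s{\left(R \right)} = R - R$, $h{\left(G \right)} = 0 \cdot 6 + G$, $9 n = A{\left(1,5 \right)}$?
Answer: $\frac{1}{81} \approx 0.012346$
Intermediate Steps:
$A{\left(U,z \right)} = -7 + U + z$ ($A{\left(U,z \right)} = -2 - \left(5 - U - z\right) = -2 + \left(-5 + U + z\right) = -7 + U + z$)
$n = - \frac{1}{9}$ ($n = \frac{-7 + 1 + 5}{9} = \frac{1}{9} \left(-1\right) = - \frac{1}{9} \approx -0.11111$)
$h{\left(G \right)} = G$ ($h{\left(G \right)} = 0 + G = G$)
$s{\left(R \right)} = 0$
$b{\left(j \right)} = \frac{1}{81}$ ($b{\left(j \right)} = \left(- \frac{1}{9}\right)^{2} = \frac{1}{81}$)
$J = 0$ ($J = \left(- \frac{1}{6}\right) 0 = 0$)
$b{\left(68 \right)} - J = \frac{1}{81} - 0 = \frac{1}{81} + 0 = \frac{1}{81}$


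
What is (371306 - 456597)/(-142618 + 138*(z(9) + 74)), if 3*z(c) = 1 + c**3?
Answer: 85291/98826 ≈ 0.86304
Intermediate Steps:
z(c) = 1/3 + c**3/3 (z(c) = (1 + c**3)/3 = 1/3 + c**3/3)
(371306 - 456597)/(-142618 + 138*(z(9) + 74)) = (371306 - 456597)/(-142618 + 138*((1/3 + (1/3)*9**3) + 74)) = -85291/(-142618 + 138*((1/3 + (1/3)*729) + 74)) = -85291/(-142618 + 138*((1/3 + 243) + 74)) = -85291/(-142618 + 138*(730/3 + 74)) = -85291/(-142618 + 138*(952/3)) = -85291/(-142618 + 43792) = -85291/(-98826) = -85291*(-1/98826) = 85291/98826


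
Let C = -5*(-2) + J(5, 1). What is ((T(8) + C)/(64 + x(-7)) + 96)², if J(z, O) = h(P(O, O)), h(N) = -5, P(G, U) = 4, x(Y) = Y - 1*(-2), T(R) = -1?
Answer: 32126224/3481 ≈ 9229.0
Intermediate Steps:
x(Y) = 2 + Y (x(Y) = Y + 2 = 2 + Y)
J(z, O) = -5
C = 5 (C = -5*(-2) - 5 = 10 - 5 = 5)
((T(8) + C)/(64 + x(-7)) + 96)² = ((-1 + 5)/(64 + (2 - 7)) + 96)² = (4/(64 - 5) + 96)² = (4/59 + 96)² = (5668/59)² = 32126224/3481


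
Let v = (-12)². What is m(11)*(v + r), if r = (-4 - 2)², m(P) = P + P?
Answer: 3960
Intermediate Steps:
v = 144
m(P) = 2*P
r = 36 (r = (-6)² = 36)
m(11)*(v + r) = (2*11)*(144 + 36) = 22*180 = 3960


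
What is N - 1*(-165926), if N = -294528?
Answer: -128602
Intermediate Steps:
N - 1*(-165926) = -294528 - 1*(-165926) = -294528 + 165926 = -128602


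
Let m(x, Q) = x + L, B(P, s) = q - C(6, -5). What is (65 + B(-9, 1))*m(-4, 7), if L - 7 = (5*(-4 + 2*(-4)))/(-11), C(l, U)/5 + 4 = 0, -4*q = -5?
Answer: 32085/44 ≈ 729.20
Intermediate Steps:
q = 5/4 (q = -¼*(-5) = 5/4 ≈ 1.2500)
C(l, U) = -20 (C(l, U) = -20 + 5*0 = -20 + 0 = -20)
B(P, s) = 85/4 (B(P, s) = 5/4 - 1*(-20) = 5/4 + 20 = 85/4)
L = 137/11 (L = 7 + (5*(-4 + 2*(-4)))/(-11) = 7 + (5*(-4 - 8))*(-1/11) = 7 + (5*(-12))*(-1/11) = 7 - 60*(-1/11) = 7 + 60/11 = 137/11 ≈ 12.455)
m(x, Q) = 137/11 + x (m(x, Q) = x + 137/11 = 137/11 + x)
(65 + B(-9, 1))*m(-4, 7) = (65 + 85/4)*(137/11 - 4) = (345/4)*(93/11) = 32085/44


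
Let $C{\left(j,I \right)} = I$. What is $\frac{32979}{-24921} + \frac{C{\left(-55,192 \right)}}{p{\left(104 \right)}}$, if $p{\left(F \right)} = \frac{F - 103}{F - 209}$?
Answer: $- \frac{167480113}{8307} \approx -20161.0$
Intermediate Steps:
$p{\left(F \right)} = \frac{-103 + F}{-209 + F}$
$\frac{32979}{-24921} + \frac{C{\left(-55,192 \right)}}{p{\left(104 \right)}} = \frac{32979}{-24921} + \frac{192}{\frac{1}{-209 + 104} \left(-103 + 104\right)} = 32979 \left(- \frac{1}{24921}\right) + \frac{192}{\frac{1}{-105} \cdot 1} = - \frac{10993}{8307} + \frac{192}{\left(- \frac{1}{105}\right) 1} = - \frac{10993}{8307} + \frac{192}{- \frac{1}{105}} = - \frac{10993}{8307} + 192 \left(-105\right) = - \frac{10993}{8307} - 20160 = - \frac{167480113}{8307}$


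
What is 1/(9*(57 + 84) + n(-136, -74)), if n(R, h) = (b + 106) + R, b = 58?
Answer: 1/1297 ≈ 0.00077101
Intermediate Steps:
n(R, h) = 164 + R (n(R, h) = (58 + 106) + R = 164 + R)
1/(9*(57 + 84) + n(-136, -74)) = 1/(9*(57 + 84) + (164 - 136)) = 1/(9*141 + 28) = 1/(1269 + 28) = 1/1297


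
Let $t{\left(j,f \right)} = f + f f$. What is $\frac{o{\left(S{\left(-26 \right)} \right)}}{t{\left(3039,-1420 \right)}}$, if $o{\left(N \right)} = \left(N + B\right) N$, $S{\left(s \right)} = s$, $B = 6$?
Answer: $\frac{26}{100749} \approx 0.00025807$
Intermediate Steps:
$t{\left(j,f \right)} = f + f^{2}$
$o{\left(N \right)} = N \left(6 + N\right)$ ($o{\left(N \right)} = \left(N + 6\right) N = \left(6 + N\right) N = N \left(6 + N\right)$)
$\frac{o{\left(S{\left(-26 \right)} \right)}}{t{\left(3039,-1420 \right)}} = \frac{\left(-26\right) \left(6 - 26\right)}{\left(-1420\right) \left(1 - 1420\right)} = \frac{\left(-26\right) \left(-20\right)}{\left(-1420\right) \left(-1419\right)} = \frac{520}{2014980} = 520 \cdot \frac{1}{2014980} = \frac{26}{100749}$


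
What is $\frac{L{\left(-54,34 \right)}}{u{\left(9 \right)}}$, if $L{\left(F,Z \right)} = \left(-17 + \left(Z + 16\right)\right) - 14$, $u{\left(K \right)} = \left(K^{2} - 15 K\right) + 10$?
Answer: $- \frac{19}{44} \approx -0.43182$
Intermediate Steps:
$u{\left(K \right)} = 10 + K^{2} - 15 K$
$L{\left(F,Z \right)} = -15 + Z$ ($L{\left(F,Z \right)} = \left(-17 + \left(16 + Z\right)\right) - 14 = \left(-1 + Z\right) - 14 = -15 + Z$)
$\frac{L{\left(-54,34 \right)}}{u{\left(9 \right)}} = \frac{-15 + 34}{10 + 9^{2} - 135} = \frac{19}{10 + 81 - 135} = \frac{19}{-44} = 19 \left(- \frac{1}{44}\right) = - \frac{19}{44}$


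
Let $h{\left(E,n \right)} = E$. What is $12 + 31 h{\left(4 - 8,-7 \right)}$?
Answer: $-112$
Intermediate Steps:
$12 + 31 h{\left(4 - 8,-7 \right)} = 12 + 31 \left(4 - 8\right) = 12 + 31 \left(-4\right) = 12 - 124 = -112$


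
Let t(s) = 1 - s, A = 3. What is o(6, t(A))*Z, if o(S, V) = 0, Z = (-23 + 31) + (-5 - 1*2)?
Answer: 0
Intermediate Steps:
Z = 1 (Z = 8 + (-5 - 2) = 8 - 7 = 1)
o(6, t(A))*Z = 0*1 = 0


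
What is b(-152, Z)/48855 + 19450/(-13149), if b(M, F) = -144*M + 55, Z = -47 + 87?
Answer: -220567081/214131465 ≈ -1.0301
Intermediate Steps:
Z = 40
b(M, F) = 55 - 144*M
b(-152, Z)/48855 + 19450/(-13149) = (55 - 144*(-152))/48855 + 19450/(-13149) = (55 + 21888)*(1/48855) + 19450*(-1/13149) = 21943*(1/48855) - 19450/13149 = 21943/48855 - 19450/13149 = -220567081/214131465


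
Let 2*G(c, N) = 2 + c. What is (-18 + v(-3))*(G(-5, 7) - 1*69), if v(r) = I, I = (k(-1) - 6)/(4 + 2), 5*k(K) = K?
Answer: 26837/20 ≈ 1341.8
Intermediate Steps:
k(K) = K/5
G(c, N) = 1 + c/2 (G(c, N) = (2 + c)/2 = 1 + c/2)
I = -31/30 (I = ((1/5)*(-1) - 6)/(4 + 2) = (-1/5 - 6)/6 = -31/5*1/6 = -31/30 ≈ -1.0333)
v(r) = -31/30
(-18 + v(-3))*(G(-5, 7) - 1*69) = (-18 - 31/30)*((1 + (1/2)*(-5)) - 1*69) = -571*((1 - 5/2) - 69)/30 = -571*(-3/2 - 69)/30 = -571/30*(-141/2) = 26837/20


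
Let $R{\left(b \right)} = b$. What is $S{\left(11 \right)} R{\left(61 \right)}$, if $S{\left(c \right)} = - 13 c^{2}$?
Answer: $-95953$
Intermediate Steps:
$S{\left(11 \right)} R{\left(61 \right)} = - 13 \cdot 11^{2} \cdot 61 = \left(-13\right) 121 \cdot 61 = \left(-1573\right) 61 = -95953$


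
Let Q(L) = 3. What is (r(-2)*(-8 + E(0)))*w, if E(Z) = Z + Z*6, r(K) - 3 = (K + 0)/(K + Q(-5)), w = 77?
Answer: -616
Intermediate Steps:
r(K) = 3 + K/(3 + K) (r(K) = 3 + (K + 0)/(K + 3) = 3 + K/(3 + K))
E(Z) = 7*Z (E(Z) = Z + 6*Z = 7*Z)
(r(-2)*(-8 + E(0)))*w = (((9 + 4*(-2))/(3 - 2))*(-8 + 7*0))*77 = (((9 - 8)/1)*(-8 + 0))*77 = ((1*1)*(-8))*77 = (1*(-8))*77 = -8*77 = -616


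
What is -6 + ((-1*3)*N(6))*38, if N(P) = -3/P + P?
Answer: -633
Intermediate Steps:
N(P) = P - 3/P
-6 + ((-1*3)*N(6))*38 = -6 + ((-1*3)*(6 - 3/6))*38 = -6 - 3*(6 - 3*1/6)*38 = -6 - 3*(6 - 1/2)*38 = -6 - 3*11/2*38 = -6 - 33/2*38 = -6 - 627 = -633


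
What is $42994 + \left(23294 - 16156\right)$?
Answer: $50132$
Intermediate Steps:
$42994 + \left(23294 - 16156\right) = 42994 + 7138 = 50132$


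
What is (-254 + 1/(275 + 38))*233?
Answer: -18523733/313 ≈ -59181.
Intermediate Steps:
(-254 + 1/(275 + 38))*233 = (-254 + 1/313)*233 = -79501/313*233 = -18523733/313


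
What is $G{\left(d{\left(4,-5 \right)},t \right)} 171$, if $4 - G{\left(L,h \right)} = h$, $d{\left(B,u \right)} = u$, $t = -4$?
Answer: $1368$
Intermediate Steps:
$G{\left(L,h \right)} = 4 - h$
$G{\left(d{\left(4,-5 \right)},t \right)} 171 = \left(4 - -4\right) 171 = \left(4 + 4\right) 171 = 8 \cdot 171 = 1368$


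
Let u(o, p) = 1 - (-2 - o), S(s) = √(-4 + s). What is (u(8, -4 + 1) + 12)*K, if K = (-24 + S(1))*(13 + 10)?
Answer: -12696 + 529*I*√3 ≈ -12696.0 + 916.25*I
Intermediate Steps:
K = -552 + 23*I*√3 (K = (-24 + √(-4 + 1))*(13 + 10) = (-24 + √(-3))*23 = (-24 + I*√3)*23 = -552 + 23*I*√3 ≈ -552.0 + 39.837*I)
u(o, p) = 3 + o (u(o, p) = 1 + (2 + o) = 3 + o)
(u(8, -4 + 1) + 12)*K = ((3 + 8) + 12)*(-552 + 23*I*√3) = (11 + 12)*(-552 + 23*I*√3) = 23*(-552 + 23*I*√3) = -12696 + 529*I*√3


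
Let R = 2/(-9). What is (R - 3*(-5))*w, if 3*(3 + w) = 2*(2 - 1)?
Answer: -931/27 ≈ -34.482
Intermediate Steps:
R = -2/9 (R = 2*(-1/9) = -2/9 ≈ -0.22222)
w = -7/3 (w = -3 + (2*(2 - 1))/3 = -3 + (2*1)/3 = -3 + (1/3)*2 = -3 + 2/3 = -7/3 ≈ -2.3333)
(R - 3*(-5))*w = (-2/9 - 3*(-5))*(-7/3) = (-2/9 + 15)*(-7/3) = (133/9)*(-7/3) = -931/27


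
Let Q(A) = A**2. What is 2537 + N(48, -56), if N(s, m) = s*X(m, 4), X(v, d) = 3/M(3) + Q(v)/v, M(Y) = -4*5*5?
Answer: -3811/25 ≈ -152.44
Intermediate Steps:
M(Y) = -100 (M(Y) = -20*5 = -100)
X(v, d) = -3/100 + v (X(v, d) = 3/(-100) + v**2/v = 3*(-1/100) + v = -3/100 + v)
N(s, m) = s*(-3/100 + m)
2537 + N(48, -56) = 2537 + (1/100)*48*(-3 + 100*(-56)) = 2537 + (1/100)*48*(-3 - 5600) = 2537 + (1/100)*48*(-5603) = 2537 - 67236/25 = -3811/25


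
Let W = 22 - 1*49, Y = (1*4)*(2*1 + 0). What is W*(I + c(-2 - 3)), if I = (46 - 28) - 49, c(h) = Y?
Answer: 621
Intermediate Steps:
Y = 8 (Y = 4*(2 + 0) = 4*2 = 8)
W = -27 (W = 22 - 49 = -27)
c(h) = 8
I = -31 (I = 18 - 49 = -31)
W*(I + c(-2 - 3)) = -27*(-31 + 8) = -27*(-23) = 621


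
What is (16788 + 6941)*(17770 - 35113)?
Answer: -411532047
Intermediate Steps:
(16788 + 6941)*(17770 - 35113) = 23729*(-17343) = -411532047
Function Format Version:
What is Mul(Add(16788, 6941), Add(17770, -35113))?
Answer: -411532047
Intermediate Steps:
Mul(Add(16788, 6941), Add(17770, -35113)) = Mul(23729, -17343) = -411532047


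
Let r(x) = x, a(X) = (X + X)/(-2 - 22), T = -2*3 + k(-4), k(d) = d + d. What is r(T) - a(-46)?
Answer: -107/6 ≈ -17.833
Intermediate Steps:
k(d) = 2*d
T = -14 (T = -2*3 + 2*(-4) = -6 - 8 = -14)
a(X) = -X/12 (a(X) = (2*X)/(-24) = (2*X)*(-1/24) = -X/12)
r(T) - a(-46) = -14 - (-1)*(-46)/12 = -14 - 1*23/6 = -14 - 23/6 = -107/6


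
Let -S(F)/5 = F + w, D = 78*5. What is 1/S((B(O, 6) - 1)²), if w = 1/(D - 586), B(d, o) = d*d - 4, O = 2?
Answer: -196/975 ≈ -0.20103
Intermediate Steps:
B(d, o) = -4 + d² (B(d, o) = d² - 4 = -4 + d²)
D = 390
w = -1/196 (w = 1/(390 - 586) = 1/(-196) = -1/196 ≈ -0.0051020)
S(F) = 5/196 - 5*F (S(F) = -5*(F - 1/196) = -5*(-1/196 + F) = 5/196 - 5*F)
1/S((B(O, 6) - 1)²) = 1/(5/196 - 5*((-4 + 2²) - 1)²) = 1/(5/196 - 5*((-4 + 4) - 1)²) = 1/(5/196 - 5*(0 - 1)²) = 1/(5/196 - 5*(-1)²) = 1/(5/196 - 5*1) = 1/(5/196 - 5) = 1/(-975/196) = -196/975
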